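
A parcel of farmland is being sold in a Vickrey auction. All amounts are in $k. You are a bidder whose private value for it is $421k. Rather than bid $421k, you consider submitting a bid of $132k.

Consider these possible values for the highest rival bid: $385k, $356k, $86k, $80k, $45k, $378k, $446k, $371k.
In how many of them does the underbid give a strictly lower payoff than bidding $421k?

The deviation hurts exactly when the highest competing bid lies strictly between $132k and $421k — underbidding then forfeits a profitable win.
$385k: inside the interval → strictly worse (loss $36k).
$356k: inside the interval → strictly worse (loss $65k).
$86k: below both → same outcome either way.
$80k: below both → same outcome either way.
$45k: below both → same outcome either way.
$378k: inside the interval → strictly worse (loss $43k).
$446k: above both → same outcome either way.
$371k: inside the interval → strictly worse (loss $50k).
Count: 4.

4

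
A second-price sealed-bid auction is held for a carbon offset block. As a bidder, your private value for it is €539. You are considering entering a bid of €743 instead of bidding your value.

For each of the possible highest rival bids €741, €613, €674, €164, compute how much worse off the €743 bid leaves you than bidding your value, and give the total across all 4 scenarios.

€411

The deviation costs you only when the competing bid falls strictly between €539 and €743; elsewhere both bids give the same outcome.
€741: truthful payoff €0, deviation payoff −€202 → loss €202.
€613: truthful payoff €0, deviation payoff −€74 → loss €74.
€674: truthful payoff €0, deviation payoff −€135 → loss €135.
€164: outcomes coincide → loss €0.
Total loss = €202 + €74 + €135 = €411.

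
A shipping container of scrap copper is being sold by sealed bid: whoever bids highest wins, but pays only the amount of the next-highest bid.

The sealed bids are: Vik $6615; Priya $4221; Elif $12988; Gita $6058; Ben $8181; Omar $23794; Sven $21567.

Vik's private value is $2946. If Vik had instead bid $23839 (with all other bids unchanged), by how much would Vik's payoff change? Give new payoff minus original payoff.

−$20848

The highest bid among the other bidders is $23794; Vik's bid doesn't change that.
Original bid $6615: Vik is not highest (top rival bid is $23794); payoff $0.
Alternative bid $23839: Vik is highest, pays the top rival bid $23794; payoff $2946 − $23794 = −$20848.
Change in payoff = −$20848 − ($0) = −$20848.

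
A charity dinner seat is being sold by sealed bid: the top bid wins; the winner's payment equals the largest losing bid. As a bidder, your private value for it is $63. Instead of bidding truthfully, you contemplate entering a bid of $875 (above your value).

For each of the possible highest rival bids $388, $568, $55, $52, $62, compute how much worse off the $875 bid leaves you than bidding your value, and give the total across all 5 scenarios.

The deviation costs you only when the competing bid falls strictly between $63 and $875; elsewhere both bids give the same outcome.
$388: truthful payoff $0, deviation payoff −$325 → loss $325.
$568: truthful payoff $0, deviation payoff −$505 → loss $505.
$55: outcomes coincide → loss $0.
$52: outcomes coincide → loss $0.
$62: outcomes coincide → loss $0.
Total loss = $325 + $505 = $830.

$830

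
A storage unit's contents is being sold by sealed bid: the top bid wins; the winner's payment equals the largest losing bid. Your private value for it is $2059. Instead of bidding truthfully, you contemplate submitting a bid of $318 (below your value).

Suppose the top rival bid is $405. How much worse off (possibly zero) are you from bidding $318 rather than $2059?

Bidding your value $2059: you win (since $2059 > $405) and pay $405. Payoff $1654.
Bidding $318: you lose. Payoff $0.
The competing bid $405 lies between your shaded bid and your value, so underbidding forfeits an item you could have won at a profitable price.
Loss from deviating = $1654 − ($0) = $1654.

$1654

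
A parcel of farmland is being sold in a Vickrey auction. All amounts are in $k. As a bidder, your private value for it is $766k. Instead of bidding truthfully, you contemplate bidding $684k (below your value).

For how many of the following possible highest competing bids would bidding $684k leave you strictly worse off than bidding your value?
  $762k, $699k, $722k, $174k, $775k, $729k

4

The deviation hurts exactly when the highest competing bid lies strictly between $684k and $766k — underbidding then forfeits a profitable win.
$762k: inside the interval → strictly worse (loss $4k).
$699k: inside the interval → strictly worse (loss $67k).
$722k: inside the interval → strictly worse (loss $44k).
$174k: below both → same outcome either way.
$775k: above both → same outcome either way.
$729k: inside the interval → strictly worse (loss $37k).
Count: 4.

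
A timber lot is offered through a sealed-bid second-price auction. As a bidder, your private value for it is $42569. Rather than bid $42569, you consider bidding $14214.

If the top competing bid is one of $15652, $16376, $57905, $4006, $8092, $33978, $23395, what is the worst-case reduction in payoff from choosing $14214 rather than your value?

$15652: truthful gives $26917, deviation gives $0 → loss $26917.
$16376: truthful gives $26193, deviation gives $0 → loss $26193.
$57905: same outcome either way → loss $0.
$4006: same outcome either way → loss $0.
$8092: same outcome either way → loss $0.
$33978: truthful gives $8591, deviation gives $0 → loss $8591.
$23395: truthful gives $19174, deviation gives $0 → loss $19174.
Maximum loss: $26917.

$26917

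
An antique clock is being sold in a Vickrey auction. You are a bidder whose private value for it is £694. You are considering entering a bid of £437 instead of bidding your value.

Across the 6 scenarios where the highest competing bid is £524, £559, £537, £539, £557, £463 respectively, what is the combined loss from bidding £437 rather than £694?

The deviation costs you only when the competing bid falls strictly between £437 and £694; elsewhere both bids give the same outcome.
£524: truthful payoff £170, deviation payoff £0 → loss £170.
£559: truthful payoff £135, deviation payoff £0 → loss £135.
£537: truthful payoff £157, deviation payoff £0 → loss £157.
£539: truthful payoff £155, deviation payoff £0 → loss £155.
£557: truthful payoff £137, deviation payoff £0 → loss £137.
£463: truthful payoff £231, deviation payoff £0 → loss £231.
Total loss = £170 + £135 + £157 + £155 + £137 + £231 = £985.
In a second-price auction your bid sets only whether you win, not what you pay, so bidding your true value is weakly dominant.

£985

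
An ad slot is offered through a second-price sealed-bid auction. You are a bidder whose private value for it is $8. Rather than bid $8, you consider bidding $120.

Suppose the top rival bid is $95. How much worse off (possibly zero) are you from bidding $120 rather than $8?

$87

Bidding your value $8: you lose (since $8 < $95). Payoff $0.
Bidding $120: you win and pay $95. Payoff $8 − $95 = −$87.
The competing bid $95 lies between your value and your inflated bid, so overbidding wins an item priced above your value.
Loss from deviating = $0 − (−$87) = $87.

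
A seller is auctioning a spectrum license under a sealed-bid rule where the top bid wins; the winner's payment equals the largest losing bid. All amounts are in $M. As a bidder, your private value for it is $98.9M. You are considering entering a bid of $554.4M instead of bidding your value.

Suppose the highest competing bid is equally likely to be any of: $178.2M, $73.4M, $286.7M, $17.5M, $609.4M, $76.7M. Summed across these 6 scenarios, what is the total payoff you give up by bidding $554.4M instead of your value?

The deviation costs you only when the competing bid falls strictly between $98.9M and $554.4M; elsewhere both bids give the same outcome.
$178.2M: truthful payoff $0M, deviation payoff −$79.3M → loss $79.3M.
$73.4M: outcomes coincide → loss $0M.
$286.7M: truthful payoff $0M, deviation payoff −$187.8M → loss $187.8M.
$17.5M: outcomes coincide → loss $0M.
$609.4M: outcomes coincide → loss $0M.
$76.7M: outcomes coincide → loss $0M.
Total loss = $79.3M + $187.8M = $267.1M.

$267.1M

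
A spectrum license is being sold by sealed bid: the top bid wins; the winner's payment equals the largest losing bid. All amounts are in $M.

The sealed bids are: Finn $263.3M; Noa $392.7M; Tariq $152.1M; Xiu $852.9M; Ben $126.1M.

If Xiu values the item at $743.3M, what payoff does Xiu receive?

$350.6M

Highest bid: Xiu at $852.9M, so Xiu wins.
Second-highest bid: Noa at $392.7M — that is the price the winner pays.
Xiu's payoff = value − price = $743.3M − $392.7M = $350.6M.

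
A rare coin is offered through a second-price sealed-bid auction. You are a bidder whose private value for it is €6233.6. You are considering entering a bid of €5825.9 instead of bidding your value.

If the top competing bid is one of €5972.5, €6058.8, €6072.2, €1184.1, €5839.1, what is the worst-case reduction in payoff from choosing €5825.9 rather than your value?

€394.5

€5972.5: truthful gives €261.1, deviation gives €0 → loss €261.1.
€6058.8: truthful gives €174.8, deviation gives €0 → loss €174.8.
€6072.2: truthful gives €161.4, deviation gives €0 → loss €161.4.
€1184.1: same outcome either way → loss €0.
€5839.1: truthful gives €394.5, deviation gives €0 → loss €394.5.
Maximum loss: €394.5.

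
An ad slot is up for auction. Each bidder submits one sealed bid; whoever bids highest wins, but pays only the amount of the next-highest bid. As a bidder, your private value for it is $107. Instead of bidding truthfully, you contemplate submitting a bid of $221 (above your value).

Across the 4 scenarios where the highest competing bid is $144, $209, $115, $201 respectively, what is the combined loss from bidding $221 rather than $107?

The deviation costs you only when the competing bid falls strictly between $107 and $221; elsewhere both bids give the same outcome.
$144: truthful payoff $0, deviation payoff −$37 → loss $37.
$209: truthful payoff $0, deviation payoff −$102 → loss $102.
$115: truthful payoff $0, deviation payoff −$8 → loss $8.
$201: truthful payoff $0, deviation payoff −$94 → loss $94.
Total loss = $37 + $102 + $8 + $94 = $241.
Truthful bidding weakly dominates here: raising your bid can only win items priced above your value, and lowering it can only forfeit items priced below.

$241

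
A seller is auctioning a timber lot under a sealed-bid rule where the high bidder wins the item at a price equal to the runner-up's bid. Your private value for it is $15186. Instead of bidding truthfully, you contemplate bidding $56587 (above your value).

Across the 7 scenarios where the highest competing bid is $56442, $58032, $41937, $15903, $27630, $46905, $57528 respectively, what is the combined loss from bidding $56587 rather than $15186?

$112887

The deviation costs you only when the competing bid falls strictly between $15186 and $56587; elsewhere both bids give the same outcome.
$56442: truthful payoff $0, deviation payoff −$41256 → loss $41256.
$58032: outcomes coincide → loss $0.
$41937: truthful payoff $0, deviation payoff −$26751 → loss $26751.
$15903: truthful payoff $0, deviation payoff −$717 → loss $717.
$27630: truthful payoff $0, deviation payoff −$12444 → loss $12444.
$46905: truthful payoff $0, deviation payoff −$31719 → loss $31719.
$57528: outcomes coincide → loss $0.
Total loss = $41256 + $26751 + $717 + $12444 + $31719 = $112887.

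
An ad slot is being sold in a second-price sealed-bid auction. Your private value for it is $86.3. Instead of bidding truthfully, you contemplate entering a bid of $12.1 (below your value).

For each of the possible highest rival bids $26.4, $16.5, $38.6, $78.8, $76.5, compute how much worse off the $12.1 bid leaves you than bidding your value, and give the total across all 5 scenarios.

The deviation costs you only when the competing bid falls strictly between $12.1 and $86.3; elsewhere both bids give the same outcome.
$26.4: truthful payoff $59.9, deviation payoff $0 → loss $59.9.
$16.5: truthful payoff $69.8, deviation payoff $0 → loss $69.8.
$38.6: truthful payoff $47.7, deviation payoff $0 → loss $47.7.
$78.8: truthful payoff $7.5, deviation payoff $0 → loss $7.5.
$76.5: truthful payoff $9.8, deviation payoff $0 → loss $9.8.
Total loss = $59.9 + $69.8 + $47.7 + $7.5 + $9.8 = $194.7.

$194.7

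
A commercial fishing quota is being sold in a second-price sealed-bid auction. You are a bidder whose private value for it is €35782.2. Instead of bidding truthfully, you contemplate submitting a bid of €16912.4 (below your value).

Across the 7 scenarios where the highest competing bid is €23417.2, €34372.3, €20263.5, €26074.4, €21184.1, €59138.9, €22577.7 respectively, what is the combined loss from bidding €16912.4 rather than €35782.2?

The deviation costs you only when the competing bid falls strictly between €16912.4 and €35782.2; elsewhere both bids give the same outcome.
€23417.2: truthful payoff €12365, deviation payoff €0 → loss €12365.
€34372.3: truthful payoff €1409.9, deviation payoff €0 → loss €1409.9.
€20263.5: truthful payoff €15518.7, deviation payoff €0 → loss €15518.7.
€26074.4: truthful payoff €9707.8, deviation payoff €0 → loss €9707.8.
€21184.1: truthful payoff €14598.1, deviation payoff €0 → loss €14598.1.
€59138.9: outcomes coincide → loss €0.
€22577.7: truthful payoff €13204.5, deviation payoff €0 → loss €13204.5.
Total loss = €12365 + €1409.9 + €15518.7 + €9707.8 + €14598.1 + €13204.5 = €66804.

€66804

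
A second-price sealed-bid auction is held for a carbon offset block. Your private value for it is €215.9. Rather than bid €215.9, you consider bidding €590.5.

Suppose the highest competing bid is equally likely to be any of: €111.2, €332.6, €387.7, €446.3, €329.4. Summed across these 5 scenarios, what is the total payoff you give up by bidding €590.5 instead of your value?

The deviation costs you only when the competing bid falls strictly between €215.9 and €590.5; elsewhere both bids give the same outcome.
€111.2: outcomes coincide → loss €0.
€332.6: truthful payoff €0, deviation payoff −€116.7 → loss €116.7.
€387.7: truthful payoff €0, deviation payoff −€171.8 → loss €171.8.
€446.3: truthful payoff €0, deviation payoff −€230.4 → loss €230.4.
€329.4: truthful payoff €0, deviation payoff −€113.5 → loss €113.5.
Total loss = €116.7 + €171.8 + €230.4 + €113.5 = €632.4.
Truthful bidding weakly dominates here: raising your bid can only win items priced above your value, and lowering it can only forfeit items priced below.

€632.4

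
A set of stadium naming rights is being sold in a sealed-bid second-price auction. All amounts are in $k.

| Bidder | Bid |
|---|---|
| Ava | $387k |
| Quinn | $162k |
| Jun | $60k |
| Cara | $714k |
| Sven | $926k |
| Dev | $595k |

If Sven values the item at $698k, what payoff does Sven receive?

−$16k

Highest bid: Sven at $926k, so Sven wins.
Second-highest bid: Cara at $714k — that is the price the winner pays.
Sven's payoff = value − price = $698k − $714k = −$16k.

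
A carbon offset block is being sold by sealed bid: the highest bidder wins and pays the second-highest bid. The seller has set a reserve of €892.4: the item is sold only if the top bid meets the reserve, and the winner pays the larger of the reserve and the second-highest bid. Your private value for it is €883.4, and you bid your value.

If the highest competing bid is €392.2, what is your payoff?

€0

Your bid €883.4 is the highest bid but falls below the reserve €892.4, so the item goes unsold. Payoff €0.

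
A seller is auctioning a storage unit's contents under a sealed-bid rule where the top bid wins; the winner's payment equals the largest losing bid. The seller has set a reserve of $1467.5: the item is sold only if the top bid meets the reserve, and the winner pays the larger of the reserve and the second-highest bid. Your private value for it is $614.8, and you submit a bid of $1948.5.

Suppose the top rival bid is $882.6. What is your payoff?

−$852.7

Your bid $1948.5 is the highest and exceeds the reserve.
Price = max(second-highest bid, reserve) = max($882.6, $1467.5) = $1467.5.
Payoff = $614.8 − $1467.5 = −$852.7.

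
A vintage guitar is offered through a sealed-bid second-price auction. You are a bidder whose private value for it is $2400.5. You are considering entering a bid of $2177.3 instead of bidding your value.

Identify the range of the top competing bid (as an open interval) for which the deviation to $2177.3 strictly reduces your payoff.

($2177.3, $2400.5)

If the competing bid is below $2177.3, both bids win at the same price — no difference.
If it is above $2400.5, both bids lose — no difference.
If it lies strictly between $2177.3 and $2400.5, bidding your value wins at a price below your value (positive payoff) while bidding $2177.3 loses (payoff 0).
So the deviation strictly hurts on the open interval ($2177.3, $2400.5).
In a second-price auction your bid sets only whether you win, not what you pay, so bidding your true value is weakly dominant.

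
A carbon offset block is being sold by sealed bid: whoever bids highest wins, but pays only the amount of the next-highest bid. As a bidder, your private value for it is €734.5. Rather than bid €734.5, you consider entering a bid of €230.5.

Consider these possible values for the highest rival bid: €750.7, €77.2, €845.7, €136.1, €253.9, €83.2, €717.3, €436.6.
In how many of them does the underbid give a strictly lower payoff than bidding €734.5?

3

The deviation hurts exactly when the highest competing bid lies strictly between €230.5 and €734.5 — underbidding then forfeits a profitable win.
€750.7: above both → same outcome either way.
€77.2: below both → same outcome either way.
€845.7: above both → same outcome either way.
€136.1: below both → same outcome either way.
€253.9: inside the interval → strictly worse (loss €480.6).
€83.2: below both → same outcome either way.
€717.3: inside the interval → strictly worse (loss €17.2).
€436.6: inside the interval → strictly worse (loss €297.9).
Count: 3.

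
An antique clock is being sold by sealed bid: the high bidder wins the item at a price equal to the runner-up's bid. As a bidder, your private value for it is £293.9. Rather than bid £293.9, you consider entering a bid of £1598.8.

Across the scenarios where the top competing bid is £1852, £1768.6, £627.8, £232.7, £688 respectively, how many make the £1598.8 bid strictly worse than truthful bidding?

2

The deviation hurts exactly when the highest competing bid lies strictly between £293.9 and £1598.8 — overbidding then wins at a price above your value.
£1852: above both → same outcome either way.
£1768.6: above both → same outcome either way.
£627.8: inside the interval → strictly worse (loss £333.9).
£232.7: below both → same outcome either way.
£688: inside the interval → strictly worse (loss £394.1).
Count: 2.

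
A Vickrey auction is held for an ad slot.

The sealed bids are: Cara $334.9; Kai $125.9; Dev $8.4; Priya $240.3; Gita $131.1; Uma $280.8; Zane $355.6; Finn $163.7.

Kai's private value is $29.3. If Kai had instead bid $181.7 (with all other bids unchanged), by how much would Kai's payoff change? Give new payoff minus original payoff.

The highest bid among the other bidders is $355.6; Kai's bid doesn't change that.
Original bid $125.9: Kai is not highest (top rival bid is $355.6); payoff $0.
Alternative bid $181.7: Kai is not highest (top rival bid is $355.6); payoff $0.
Change in payoff = $0 − ($0) = $0.

$0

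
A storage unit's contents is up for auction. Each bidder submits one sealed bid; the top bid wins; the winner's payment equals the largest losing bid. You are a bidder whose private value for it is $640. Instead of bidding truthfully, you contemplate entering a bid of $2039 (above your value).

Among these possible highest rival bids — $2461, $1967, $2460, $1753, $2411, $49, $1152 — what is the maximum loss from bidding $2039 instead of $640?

$1327

$2461: same outcome either way → loss $0.
$1967: truthful gives $0, deviation gives −$1327 → loss $1327.
$2460: same outcome either way → loss $0.
$1753: truthful gives $0, deviation gives −$1113 → loss $1113.
$2411: same outcome either way → loss $0.
$49: same outcome either way → loss $0.
$1152: truthful gives $0, deviation gives −$512 → loss $512.
Maximum loss: $1327.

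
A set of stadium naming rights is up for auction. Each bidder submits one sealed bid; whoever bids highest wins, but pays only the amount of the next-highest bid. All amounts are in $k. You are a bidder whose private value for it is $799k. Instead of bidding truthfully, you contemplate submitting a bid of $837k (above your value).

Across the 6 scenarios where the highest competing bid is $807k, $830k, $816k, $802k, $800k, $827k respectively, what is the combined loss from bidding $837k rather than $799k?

$88k

The deviation costs you only when the competing bid falls strictly between $799k and $837k; elsewhere both bids give the same outcome.
$807k: truthful payoff $0k, deviation payoff −$8k → loss $8k.
$830k: truthful payoff $0k, deviation payoff −$31k → loss $31k.
$816k: truthful payoff $0k, deviation payoff −$17k → loss $17k.
$802k: truthful payoff $0k, deviation payoff −$3k → loss $3k.
$800k: truthful payoff $0k, deviation payoff −$1k → loss $1k.
$827k: truthful payoff $0k, deviation payoff −$28k → loss $28k.
Total loss = $8k + $31k + $17k + $3k + $1k + $28k = $88k.
Because the price is fixed by the runner-up's bid, deviating from your value can only change a good outcome into a bad one — never the reverse.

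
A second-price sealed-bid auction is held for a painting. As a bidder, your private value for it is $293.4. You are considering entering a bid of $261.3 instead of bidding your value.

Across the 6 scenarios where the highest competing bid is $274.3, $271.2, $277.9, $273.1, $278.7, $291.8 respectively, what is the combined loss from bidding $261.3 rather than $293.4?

The deviation costs you only when the competing bid falls strictly between $261.3 and $293.4; elsewhere both bids give the same outcome.
$274.3: truthful payoff $19.1, deviation payoff $0 → loss $19.1.
$271.2: truthful payoff $22.2, deviation payoff $0 → loss $22.2.
$277.9: truthful payoff $15.5, deviation payoff $0 → loss $15.5.
$273.1: truthful payoff $20.3, deviation payoff $0 → loss $20.3.
$278.7: truthful payoff $14.7, deviation payoff $0 → loss $14.7.
$291.8: truthful payoff $1.6, deviation payoff $0 → loss $1.6.
Total loss = $19.1 + $22.2 + $15.5 + $20.3 + $14.7 + $1.6 = $93.4.
In a second-price auction your bid sets only whether you win, not what you pay, so bidding your true value is weakly dominant.

$93.4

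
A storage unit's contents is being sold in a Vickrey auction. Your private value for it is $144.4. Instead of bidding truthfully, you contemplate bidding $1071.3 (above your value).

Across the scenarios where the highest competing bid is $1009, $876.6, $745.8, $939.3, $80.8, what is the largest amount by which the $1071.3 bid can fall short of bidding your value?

$864.6

$1009: truthful gives $0, deviation gives −$864.6 → loss $864.6.
$876.6: truthful gives $0, deviation gives −$732.2 → loss $732.2.
$745.8: truthful gives $0, deviation gives −$601.4 → loss $601.4.
$939.3: truthful gives $0, deviation gives −$794.9 → loss $794.9.
$80.8: same outcome either way → loss $0.
Maximum loss: $864.6.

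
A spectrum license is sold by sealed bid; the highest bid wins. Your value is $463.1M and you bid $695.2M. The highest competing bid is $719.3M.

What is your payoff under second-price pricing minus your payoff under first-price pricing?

Your bid $695.2M is below $719.3M, so you lose under either rule.
Payoff is $0M in both cases; difference = $0M.

$0M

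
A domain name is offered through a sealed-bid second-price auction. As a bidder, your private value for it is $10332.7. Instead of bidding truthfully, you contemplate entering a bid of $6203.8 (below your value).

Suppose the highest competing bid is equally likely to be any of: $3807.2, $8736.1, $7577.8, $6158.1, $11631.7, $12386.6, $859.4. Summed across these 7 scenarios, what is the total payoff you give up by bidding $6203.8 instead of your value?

The deviation costs you only when the competing bid falls strictly between $6203.8 and $10332.7; elsewhere both bids give the same outcome.
$3807.2: outcomes coincide → loss $0.
$8736.1: truthful payoff $1596.6, deviation payoff $0 → loss $1596.6.
$7577.8: truthful payoff $2754.9, deviation payoff $0 → loss $2754.9.
$6158.1: outcomes coincide → loss $0.
$11631.7: outcomes coincide → loss $0.
$12386.6: outcomes coincide → loss $0.
$859.4: outcomes coincide → loss $0.
Total loss = $1596.6 + $2754.9 = $4351.5.
In a second-price auction your bid sets only whether you win, not what you pay, so bidding your true value is weakly dominant.

$4351.5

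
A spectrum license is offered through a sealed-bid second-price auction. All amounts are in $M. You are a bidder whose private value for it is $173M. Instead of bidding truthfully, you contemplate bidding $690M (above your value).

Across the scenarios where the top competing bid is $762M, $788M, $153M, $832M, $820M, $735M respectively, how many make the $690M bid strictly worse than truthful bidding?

The deviation hurts exactly when the highest competing bid lies strictly between $173M and $690M — overbidding then wins at a price above your value.
$762M: above both → same outcome either way.
$788M: above both → same outcome either way.
$153M: below both → same outcome either way.
$832M: above both → same outcome either way.
$820M: above both → same outcome either way.
$735M: above both → same outcome either way.
Count: 0.

0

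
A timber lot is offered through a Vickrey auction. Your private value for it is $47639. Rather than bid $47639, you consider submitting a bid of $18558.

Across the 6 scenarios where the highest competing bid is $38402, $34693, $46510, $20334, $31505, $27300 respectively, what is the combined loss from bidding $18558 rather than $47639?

The deviation costs you only when the competing bid falls strictly between $18558 and $47639; elsewhere both bids give the same outcome.
$38402: truthful payoff $9237, deviation payoff $0 → loss $9237.
$34693: truthful payoff $12946, deviation payoff $0 → loss $12946.
$46510: truthful payoff $1129, deviation payoff $0 → loss $1129.
$20334: truthful payoff $27305, deviation payoff $0 → loss $27305.
$31505: truthful payoff $16134, deviation payoff $0 → loss $16134.
$27300: truthful payoff $20339, deviation payoff $0 → loss $20339.
Total loss = $9237 + $12946 + $1129 + $27305 + $16134 + $20339 = $87090.

$87090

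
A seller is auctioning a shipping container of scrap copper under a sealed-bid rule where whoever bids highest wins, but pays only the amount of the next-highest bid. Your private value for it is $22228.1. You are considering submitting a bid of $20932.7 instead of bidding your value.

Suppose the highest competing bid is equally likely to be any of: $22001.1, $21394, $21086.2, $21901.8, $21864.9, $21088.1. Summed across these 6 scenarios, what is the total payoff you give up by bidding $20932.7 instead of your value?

$4032.5

The deviation costs you only when the competing bid falls strictly between $20932.7 and $22228.1; elsewhere both bids give the same outcome.
$22001.1: truthful payoff $227, deviation payoff $0 → loss $227.
$21394: truthful payoff $834.1, deviation payoff $0 → loss $834.1.
$21086.2: truthful payoff $1141.9, deviation payoff $0 → loss $1141.9.
$21901.8: truthful payoff $326.3, deviation payoff $0 → loss $326.3.
$21864.9: truthful payoff $363.2, deviation payoff $0 → loss $363.2.
$21088.1: truthful payoff $1140, deviation payoff $0 → loss $1140.
Total loss = $227 + $834.1 + $1141.9 + $326.3 + $363.2 + $1140 = $4032.5.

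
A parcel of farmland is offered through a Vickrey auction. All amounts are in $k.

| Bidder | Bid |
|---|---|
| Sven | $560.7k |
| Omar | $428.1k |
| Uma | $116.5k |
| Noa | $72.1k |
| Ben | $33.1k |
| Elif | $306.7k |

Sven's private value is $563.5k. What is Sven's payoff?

$135.4k

Highest bid: Sven at $560.7k, so Sven wins.
Second-highest bid: Omar at $428.1k — that is the price the winner pays.
Sven's payoff = value − price = $563.5k − $428.1k = $135.4k.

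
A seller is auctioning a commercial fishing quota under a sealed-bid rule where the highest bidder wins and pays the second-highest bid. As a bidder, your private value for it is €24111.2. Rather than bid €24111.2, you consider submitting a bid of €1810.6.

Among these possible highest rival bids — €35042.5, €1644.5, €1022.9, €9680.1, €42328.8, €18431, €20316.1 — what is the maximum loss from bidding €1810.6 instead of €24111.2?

€35042.5: same outcome either way → loss €0.
€1644.5: same outcome either way → loss €0.
€1022.9: same outcome either way → loss €0.
€9680.1: truthful gives €14431.1, deviation gives €0 → loss €14431.1.
€42328.8: same outcome either way → loss €0.
€18431: truthful gives €5680.2, deviation gives €0 → loss €5680.2.
€20316.1: truthful gives €3795.1, deviation gives €0 → loss €3795.1.
Maximum loss: €14431.1.

€14431.1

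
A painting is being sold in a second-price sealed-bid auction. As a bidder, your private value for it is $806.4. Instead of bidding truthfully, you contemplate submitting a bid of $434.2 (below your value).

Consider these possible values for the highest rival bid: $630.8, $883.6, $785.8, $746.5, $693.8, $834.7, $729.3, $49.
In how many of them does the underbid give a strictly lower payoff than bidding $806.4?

The deviation hurts exactly when the highest competing bid lies strictly between $434.2 and $806.4 — underbidding then forfeits a profitable win.
$630.8: inside the interval → strictly worse (loss $175.6).
$883.6: above both → same outcome either way.
$785.8: inside the interval → strictly worse (loss $20.6).
$746.5: inside the interval → strictly worse (loss $59.9).
$693.8: inside the interval → strictly worse (loss $112.6).
$834.7: above both → same outcome either way.
$729.3: inside the interval → strictly worse (loss $77.1).
$49: below both → same outcome either way.
Count: 5.

5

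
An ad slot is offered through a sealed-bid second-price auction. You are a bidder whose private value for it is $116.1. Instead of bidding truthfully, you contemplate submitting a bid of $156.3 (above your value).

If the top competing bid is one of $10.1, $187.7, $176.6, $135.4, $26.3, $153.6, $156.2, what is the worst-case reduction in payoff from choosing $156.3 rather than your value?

$40.1

$10.1: same outcome either way → loss $0.
$187.7: same outcome either way → loss $0.
$176.6: same outcome either way → loss $0.
$135.4: truthful gives $0, deviation gives −$19.3 → loss $19.3.
$26.3: same outcome either way → loss $0.
$153.6: truthful gives $0, deviation gives −$37.5 → loss $37.5.
$156.2: truthful gives $0, deviation gives −$40.1 → loss $40.1.
Maximum loss: $40.1.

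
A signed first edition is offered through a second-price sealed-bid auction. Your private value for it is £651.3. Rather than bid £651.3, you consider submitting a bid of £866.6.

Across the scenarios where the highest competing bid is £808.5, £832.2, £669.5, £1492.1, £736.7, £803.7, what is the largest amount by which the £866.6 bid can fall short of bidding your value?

£808.5: truthful gives £0, deviation gives −£157.2 → loss £157.2.
£832.2: truthful gives £0, deviation gives −£180.9 → loss £180.9.
£669.5: truthful gives £0, deviation gives −£18.2 → loss £18.2.
£1492.1: same outcome either way → loss £0.
£736.7: truthful gives £0, deviation gives −£85.4 → loss £85.4.
£803.7: truthful gives £0, deviation gives −£152.4 → loss £152.4.
Maximum loss: £180.9.

£180.9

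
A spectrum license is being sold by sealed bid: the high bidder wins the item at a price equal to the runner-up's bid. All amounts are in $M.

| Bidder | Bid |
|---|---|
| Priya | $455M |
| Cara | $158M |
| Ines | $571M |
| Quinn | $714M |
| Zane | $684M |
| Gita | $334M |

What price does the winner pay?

Highest bid: Quinn at $714M, so Quinn wins.
Second-highest bid: Zane at $684M — that is the price the winner pays.

$684M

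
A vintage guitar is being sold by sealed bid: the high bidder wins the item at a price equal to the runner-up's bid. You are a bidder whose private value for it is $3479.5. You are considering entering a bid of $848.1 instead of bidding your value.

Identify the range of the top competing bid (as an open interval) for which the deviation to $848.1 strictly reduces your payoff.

If the competing bid is below $848.1, both bids win at the same price — no difference.
If it is above $3479.5, both bids lose — no difference.
If it lies strictly between $848.1 and $3479.5, bidding your value wins at a price below your value (positive payoff) while bidding $848.1 loses (payoff 0).
So the deviation strictly hurts on the open interval ($848.1, $3479.5).

($848.1, $3479.5)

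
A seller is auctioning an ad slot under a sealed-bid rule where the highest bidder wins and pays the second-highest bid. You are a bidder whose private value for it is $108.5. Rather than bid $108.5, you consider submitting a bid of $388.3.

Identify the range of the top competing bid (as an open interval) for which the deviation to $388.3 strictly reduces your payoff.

($108.5, $388.3)

If the competing bid is below $108.5, both bids win at the same price — no difference.
If it is above $388.3, both bids lose — no difference.
If it lies strictly between $108.5 and $388.3, bidding your value loses (payoff 0) while bidding $388.3 wins at a price above your value (payoff negative).
So the deviation strictly hurts on the open interval ($108.5, $388.3).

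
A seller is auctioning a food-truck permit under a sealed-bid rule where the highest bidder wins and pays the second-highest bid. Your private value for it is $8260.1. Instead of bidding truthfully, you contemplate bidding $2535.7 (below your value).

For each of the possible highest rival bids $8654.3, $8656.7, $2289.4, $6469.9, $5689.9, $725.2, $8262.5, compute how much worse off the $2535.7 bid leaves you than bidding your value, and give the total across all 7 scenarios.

$4360.4

The deviation costs you only when the competing bid falls strictly between $2535.7 and $8260.1; elsewhere both bids give the same outcome.
$8654.3: outcomes coincide → loss $0.
$8656.7: outcomes coincide → loss $0.
$2289.4: outcomes coincide → loss $0.
$6469.9: truthful payoff $1790.2, deviation payoff $0 → loss $1790.2.
$5689.9: truthful payoff $2570.2, deviation payoff $0 → loss $2570.2.
$725.2: outcomes coincide → loss $0.
$8262.5: outcomes coincide → loss $0.
Total loss = $1790.2 + $2570.2 = $4360.4.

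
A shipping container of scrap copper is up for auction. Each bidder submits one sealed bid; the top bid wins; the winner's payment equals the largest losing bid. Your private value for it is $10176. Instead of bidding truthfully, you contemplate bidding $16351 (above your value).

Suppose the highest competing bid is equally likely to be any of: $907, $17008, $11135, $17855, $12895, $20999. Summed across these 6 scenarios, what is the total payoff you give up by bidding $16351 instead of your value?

$3678

The deviation costs you only when the competing bid falls strictly between $10176 and $16351; elsewhere both bids give the same outcome.
$907: outcomes coincide → loss $0.
$17008: outcomes coincide → loss $0.
$11135: truthful payoff $0, deviation payoff −$959 → loss $959.
$17855: outcomes coincide → loss $0.
$12895: truthful payoff $0, deviation payoff −$2719 → loss $2719.
$20999: outcomes coincide → loss $0.
Total loss = $959 + $2719 = $3678.
In a second-price auction your bid sets only whether you win, not what you pay, so bidding your true value is weakly dominant.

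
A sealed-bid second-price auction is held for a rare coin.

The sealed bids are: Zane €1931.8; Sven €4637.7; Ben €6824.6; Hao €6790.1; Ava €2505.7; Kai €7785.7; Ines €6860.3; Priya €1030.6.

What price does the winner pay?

€6860.3

Highest bid: Kai at €7785.7, so Kai wins.
Second-highest bid: Ines at €6860.3 — that is the price the winner pays.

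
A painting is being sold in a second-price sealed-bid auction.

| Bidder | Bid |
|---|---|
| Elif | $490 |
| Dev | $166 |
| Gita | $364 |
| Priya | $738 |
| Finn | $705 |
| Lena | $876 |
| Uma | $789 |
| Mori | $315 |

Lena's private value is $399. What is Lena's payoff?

Highest bid: Lena at $876, so Lena wins.
Second-highest bid: Uma at $789 — that is the price the winner pays.
Lena's payoff = value − price = $399 − $789 = −$390.

−$390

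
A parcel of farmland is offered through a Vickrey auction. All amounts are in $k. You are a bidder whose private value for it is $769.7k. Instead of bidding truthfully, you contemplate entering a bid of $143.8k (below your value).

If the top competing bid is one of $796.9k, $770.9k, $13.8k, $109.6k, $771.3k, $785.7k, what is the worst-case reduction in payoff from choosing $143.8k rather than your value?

$0k

$796.9k: same outcome either way → loss $0k.
$770.9k: same outcome either way → loss $0k.
$13.8k: same outcome either way → loss $0k.
$109.6k: same outcome either way → loss $0k.
$771.3k: same outcome either way → loss $0k.
$785.7k: same outcome either way → loss $0k.
Maximum loss: $0k.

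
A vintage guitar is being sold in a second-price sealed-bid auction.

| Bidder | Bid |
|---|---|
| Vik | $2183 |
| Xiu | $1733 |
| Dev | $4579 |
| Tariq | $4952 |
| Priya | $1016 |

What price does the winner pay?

$4579

Highest bid: Tariq at $4952, so Tariq wins.
Second-highest bid: Dev at $4579 — that is the price the winner pays.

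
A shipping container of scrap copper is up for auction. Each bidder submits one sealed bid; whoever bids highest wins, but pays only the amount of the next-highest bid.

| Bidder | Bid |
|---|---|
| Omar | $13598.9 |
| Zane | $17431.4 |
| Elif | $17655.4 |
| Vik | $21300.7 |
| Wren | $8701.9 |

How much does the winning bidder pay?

$17655.4

Highest bid: Vik at $21300.7, so Vik wins.
Second-highest bid: Elif at $17655.4 — that is the price the winner pays.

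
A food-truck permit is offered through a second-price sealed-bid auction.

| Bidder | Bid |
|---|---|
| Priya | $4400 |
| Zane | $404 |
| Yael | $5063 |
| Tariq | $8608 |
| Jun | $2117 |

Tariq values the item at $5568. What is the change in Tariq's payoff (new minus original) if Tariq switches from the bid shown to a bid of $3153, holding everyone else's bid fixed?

−$505

The highest bid among the other bidders is $5063; Tariq's bid doesn't change that.
Original bid $8608: Tariq is highest, pays the top rival bid $5063; payoff $5568 − $5063 = $505.
Alternative bid $3153: Tariq is not highest (top rival bid is $5063); payoff $0.
Change in payoff = $0 − ($505) = −$505.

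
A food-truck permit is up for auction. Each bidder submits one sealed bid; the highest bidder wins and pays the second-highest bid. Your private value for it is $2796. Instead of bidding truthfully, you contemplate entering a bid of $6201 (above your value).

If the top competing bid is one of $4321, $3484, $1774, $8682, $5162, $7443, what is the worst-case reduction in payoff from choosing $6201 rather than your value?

$2366

$4321: truthful gives $0, deviation gives −$1525 → loss $1525.
$3484: truthful gives $0, deviation gives −$688 → loss $688.
$1774: same outcome either way → loss $0.
$8682: same outcome either way → loss $0.
$5162: truthful gives $0, deviation gives −$2366 → loss $2366.
$7443: same outcome either way → loss $0.
Maximum loss: $2366.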